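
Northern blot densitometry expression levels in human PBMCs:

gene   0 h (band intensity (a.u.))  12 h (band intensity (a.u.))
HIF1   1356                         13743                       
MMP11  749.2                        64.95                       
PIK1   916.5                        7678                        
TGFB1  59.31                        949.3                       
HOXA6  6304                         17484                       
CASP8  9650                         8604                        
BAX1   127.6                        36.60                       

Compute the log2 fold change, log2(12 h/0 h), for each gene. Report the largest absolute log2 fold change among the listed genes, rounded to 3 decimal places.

log2(13743/1356) = 3.341  (HIF1)
log2(64.95/749.2) = -3.528  (MMP11)
log2(7678/916.5) = 3.067  (PIK1)
log2(949.3/59.31) = 4.001  (TGFB1)
log2(17484/6304) = 1.472  (HOXA6)
log2(8604/9650) = -0.166  (CASP8)
log2(36.60/127.6) = -1.802  (BAX1)
The largest magnitude belongs to TGFB1.

4.001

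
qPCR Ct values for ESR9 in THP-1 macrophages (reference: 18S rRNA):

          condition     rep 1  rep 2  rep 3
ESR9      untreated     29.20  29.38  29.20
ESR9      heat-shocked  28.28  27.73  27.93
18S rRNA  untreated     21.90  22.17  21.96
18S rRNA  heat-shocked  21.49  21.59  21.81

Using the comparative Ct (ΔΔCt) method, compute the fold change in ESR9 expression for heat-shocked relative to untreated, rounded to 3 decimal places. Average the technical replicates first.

1.866

Mean Ct: ESR9 untreated 29.260; ESR9 heat-shocked 27.980; 18S rRNA untreated 22.010; 18S rRNA heat-shocked 21.630
ΔCt(untreated) = 29.260 − 22.010 = 7.250
ΔCt(heat-shocked) = 27.980 − 21.630 = 6.350
ΔΔCt = 6.350 − 7.250 = -0.900
Fold change = 2^(−(-0.900)) = 2^0.900 = 1.8661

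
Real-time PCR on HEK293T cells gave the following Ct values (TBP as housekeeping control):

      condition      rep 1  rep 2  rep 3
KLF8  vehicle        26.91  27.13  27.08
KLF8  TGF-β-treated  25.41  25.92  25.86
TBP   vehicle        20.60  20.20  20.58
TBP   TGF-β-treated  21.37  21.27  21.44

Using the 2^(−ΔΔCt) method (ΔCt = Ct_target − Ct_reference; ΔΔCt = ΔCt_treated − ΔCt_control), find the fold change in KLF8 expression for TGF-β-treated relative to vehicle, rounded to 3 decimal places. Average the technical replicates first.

4.627

Mean Ct: KLF8 vehicle 27.040; KLF8 TGF-β-treated 25.730; TBP vehicle 20.460; TBP TGF-β-treated 21.360
ΔCt(vehicle) = 27.040 − 20.460 = 6.580
ΔCt(TGF-β-treated) = 25.730 − 21.360 = 4.370
ΔΔCt = 4.370 − 6.580 = -2.210
Fold change = 2^(−(-2.210)) = 2^2.210 = 4.6268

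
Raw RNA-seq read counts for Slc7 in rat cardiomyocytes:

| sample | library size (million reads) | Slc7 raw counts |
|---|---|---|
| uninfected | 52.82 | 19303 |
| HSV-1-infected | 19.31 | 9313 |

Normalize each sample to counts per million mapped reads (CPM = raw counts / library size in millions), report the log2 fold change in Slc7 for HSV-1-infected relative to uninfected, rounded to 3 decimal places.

CPM(uninfected) = 19303 / 52.82 = 365.4487
CPM(HSV-1-infected) = 9313 / 19.31 = 482.2890
Fold change = 482.2890 / 365.4487 = 1.31972
log2(1.31972) = 0.4002

0.400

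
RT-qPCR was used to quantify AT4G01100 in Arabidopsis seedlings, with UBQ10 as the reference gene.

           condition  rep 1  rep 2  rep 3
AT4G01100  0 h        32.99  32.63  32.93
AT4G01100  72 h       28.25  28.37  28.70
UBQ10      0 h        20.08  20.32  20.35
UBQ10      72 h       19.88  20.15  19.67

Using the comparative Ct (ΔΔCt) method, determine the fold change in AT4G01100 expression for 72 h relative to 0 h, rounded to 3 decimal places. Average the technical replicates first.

16.679

Mean Ct: AT4G01100 0 h 32.850; AT4G01100 72 h 28.440; UBQ10 0 h 20.250; UBQ10 72 h 19.900
ΔCt(0 h) = 32.850 − 20.250 = 12.600
ΔCt(72 h) = 28.440 − 19.900 = 8.540
ΔΔCt = 8.540 − 12.600 = -4.060
Fold change = 2^(−(-4.060)) = 2^4.060 = 16.6795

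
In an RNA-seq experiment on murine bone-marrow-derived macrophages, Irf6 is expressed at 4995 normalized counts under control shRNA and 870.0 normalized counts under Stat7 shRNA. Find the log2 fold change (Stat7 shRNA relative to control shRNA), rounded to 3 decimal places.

-2.521

Fold change = 870.0 / 4995 = 0.1742
log2(0.1742) = -2.5214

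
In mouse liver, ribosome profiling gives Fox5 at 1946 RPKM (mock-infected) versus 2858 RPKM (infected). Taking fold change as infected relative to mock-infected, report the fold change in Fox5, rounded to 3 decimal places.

Fold change = 2858 / 1946 = 1.4687
Fox5 is upregulated.

1.469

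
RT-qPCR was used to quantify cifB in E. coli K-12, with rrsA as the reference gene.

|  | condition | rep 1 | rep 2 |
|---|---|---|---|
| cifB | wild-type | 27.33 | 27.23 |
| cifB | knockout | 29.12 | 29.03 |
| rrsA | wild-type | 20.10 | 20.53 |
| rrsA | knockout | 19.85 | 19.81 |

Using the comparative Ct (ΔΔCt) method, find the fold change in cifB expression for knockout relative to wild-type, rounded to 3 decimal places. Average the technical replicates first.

Mean Ct: cifB wild-type 27.280; cifB knockout 29.075; rrsA wild-type 20.315; rrsA knockout 19.830
ΔCt(wild-type) = 27.280 − 20.315 = 6.965
ΔCt(knockout) = 29.075 − 19.830 = 9.245
ΔΔCt = 9.245 − 6.965 = 2.280
Fold change = 2^(−2.280) = 0.2059

0.206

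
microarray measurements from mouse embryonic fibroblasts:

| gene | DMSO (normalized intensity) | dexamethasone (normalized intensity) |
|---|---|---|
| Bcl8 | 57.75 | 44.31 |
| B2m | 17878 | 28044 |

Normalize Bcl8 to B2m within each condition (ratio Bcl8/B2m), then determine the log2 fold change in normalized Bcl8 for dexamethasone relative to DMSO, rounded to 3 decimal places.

-1.032

Bcl8/B2m (DMSO) = 57.75 / 17878 = 0.0032302
Bcl8/B2m (dexamethasone) = 44.31 / 28044 = 0.00158
Fold change = 0.00158 / 0.0032302 = 0.4891
log2(0.4891) = -1.0317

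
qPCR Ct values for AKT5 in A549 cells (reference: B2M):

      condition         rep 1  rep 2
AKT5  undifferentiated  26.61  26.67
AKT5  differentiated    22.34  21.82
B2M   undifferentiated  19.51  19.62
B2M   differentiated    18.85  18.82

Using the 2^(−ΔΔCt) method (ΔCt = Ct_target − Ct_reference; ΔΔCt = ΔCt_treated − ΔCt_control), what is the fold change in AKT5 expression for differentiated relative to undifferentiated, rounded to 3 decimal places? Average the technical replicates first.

Mean Ct: AKT5 undifferentiated 26.640; AKT5 differentiated 22.080; B2M undifferentiated 19.565; B2M differentiated 18.835
ΔCt(undifferentiated) = 26.640 − 19.565 = 7.075
ΔCt(differentiated) = 22.080 − 18.835 = 3.245
ΔΔCt = 3.245 − 7.075 = -3.830
Fold change = 2^(−(-3.830)) = 2^3.830 = 14.2215

14.221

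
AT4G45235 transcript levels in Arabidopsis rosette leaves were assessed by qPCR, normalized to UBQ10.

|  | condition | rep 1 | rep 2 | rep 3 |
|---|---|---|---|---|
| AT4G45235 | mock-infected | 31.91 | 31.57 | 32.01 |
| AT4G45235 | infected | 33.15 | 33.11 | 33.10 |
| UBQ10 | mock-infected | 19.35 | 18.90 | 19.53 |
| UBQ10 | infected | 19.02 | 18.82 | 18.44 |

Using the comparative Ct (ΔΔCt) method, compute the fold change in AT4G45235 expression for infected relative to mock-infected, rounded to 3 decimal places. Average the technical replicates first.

Mean Ct: AT4G45235 mock-infected 31.830; AT4G45235 infected 33.120; UBQ10 mock-infected 19.260; UBQ10 infected 18.760
ΔCt(mock-infected) = 31.830 − 19.260 = 12.570
ΔCt(infected) = 33.120 − 18.760 = 14.360
ΔΔCt = 14.360 − 12.570 = 1.790
Fold change = 2^(−1.790) = 0.2892

0.289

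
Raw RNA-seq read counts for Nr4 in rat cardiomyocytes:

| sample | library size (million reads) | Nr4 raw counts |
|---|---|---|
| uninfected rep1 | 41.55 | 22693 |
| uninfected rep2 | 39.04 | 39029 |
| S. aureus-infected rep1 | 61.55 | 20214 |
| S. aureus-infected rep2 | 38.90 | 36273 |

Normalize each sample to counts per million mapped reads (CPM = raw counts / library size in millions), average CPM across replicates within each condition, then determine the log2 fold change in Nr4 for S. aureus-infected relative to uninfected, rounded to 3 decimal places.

CPM(uninfected rep1) = 22693 / 41.55 = 546.1613
CPM(uninfected rep2) = 39029 / 39.04 = 999.7182
CPM(S. aureus-infected rep1) = 20214 / 61.55 = 328.4159
CPM(S. aureus-infected rep2) = 36273 / 38.90 = 932.4679
mean CPM(uninfected) = 772.9397; mean CPM(S. aureus-infected) = 630.4419
Fold change = 630.4419 / 772.9397 = 0.81564
log2(0.81564) = -0.2940

-0.294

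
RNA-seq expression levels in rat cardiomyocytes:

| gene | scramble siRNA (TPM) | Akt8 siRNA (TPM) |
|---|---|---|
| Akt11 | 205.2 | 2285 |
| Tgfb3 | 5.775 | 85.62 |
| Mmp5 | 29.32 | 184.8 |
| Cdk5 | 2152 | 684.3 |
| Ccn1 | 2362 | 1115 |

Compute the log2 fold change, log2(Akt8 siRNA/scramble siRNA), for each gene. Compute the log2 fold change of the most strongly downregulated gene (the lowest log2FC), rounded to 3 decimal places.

-1.653

log2(2285/205.2) = 3.477  (Akt11)
log2(85.62/5.775) = 3.890  (Tgfb3)
log2(184.8/29.32) = 2.656  (Mmp5)
log2(684.3/2152) = -1.653  (Cdk5)
log2(1115/2362) = -1.083  (Ccn1)
Cdk5 is most strongly downregulated.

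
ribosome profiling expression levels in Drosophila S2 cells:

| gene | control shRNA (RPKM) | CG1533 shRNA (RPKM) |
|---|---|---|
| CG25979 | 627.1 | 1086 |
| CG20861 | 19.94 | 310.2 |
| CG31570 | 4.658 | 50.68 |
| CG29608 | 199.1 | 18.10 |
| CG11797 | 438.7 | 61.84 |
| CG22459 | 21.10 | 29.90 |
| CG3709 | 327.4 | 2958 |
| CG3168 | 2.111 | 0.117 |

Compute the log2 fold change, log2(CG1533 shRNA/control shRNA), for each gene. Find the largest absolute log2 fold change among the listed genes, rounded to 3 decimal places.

4.173

log2(1086/627.1) = 0.792  (CG25979)
log2(310.2/19.94) = 3.959  (CG20861)
log2(50.68/4.658) = 3.444  (CG31570)
log2(18.10/199.1) = -3.459  (CG29608)
log2(61.84/438.7) = -2.827  (CG11797)
log2(29.90/21.10) = 0.503  (CG22459)
log2(2958/327.4) = 3.175  (CG3709)
log2(0.117/2.111) = -4.173  (CG3168)
The largest magnitude belongs to CG3168.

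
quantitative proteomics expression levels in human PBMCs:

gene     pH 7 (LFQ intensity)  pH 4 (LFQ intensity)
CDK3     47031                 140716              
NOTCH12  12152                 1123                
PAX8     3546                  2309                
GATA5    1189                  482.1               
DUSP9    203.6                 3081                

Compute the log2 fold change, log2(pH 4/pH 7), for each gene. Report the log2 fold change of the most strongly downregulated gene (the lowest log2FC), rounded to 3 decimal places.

log2(140716/47031) = 1.581  (CDK3)
log2(1123/12152) = -3.436  (NOTCH12)
log2(2309/3546) = -0.619  (PAX8)
log2(482.1/1189) = -1.302  (GATA5)
log2(3081/203.6) = 3.920  (DUSP9)
NOTCH12 is most strongly downregulated.

-3.436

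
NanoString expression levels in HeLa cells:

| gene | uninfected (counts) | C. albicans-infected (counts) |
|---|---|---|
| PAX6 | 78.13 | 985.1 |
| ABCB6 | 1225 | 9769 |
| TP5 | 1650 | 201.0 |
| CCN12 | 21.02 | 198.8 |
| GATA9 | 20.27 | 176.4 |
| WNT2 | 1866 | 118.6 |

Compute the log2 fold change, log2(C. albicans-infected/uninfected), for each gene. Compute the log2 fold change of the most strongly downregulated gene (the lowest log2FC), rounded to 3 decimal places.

-3.976

log2(985.1/78.13) = 3.656  (PAX6)
log2(9769/1225) = 2.995  (ABCB6)
log2(201.0/1650) = -3.037  (TP5)
log2(198.8/21.02) = 3.241  (CCN12)
log2(176.4/20.27) = 3.121  (GATA9)
log2(118.6/1866) = -3.976  (WNT2)
WNT2 is most strongly downregulated.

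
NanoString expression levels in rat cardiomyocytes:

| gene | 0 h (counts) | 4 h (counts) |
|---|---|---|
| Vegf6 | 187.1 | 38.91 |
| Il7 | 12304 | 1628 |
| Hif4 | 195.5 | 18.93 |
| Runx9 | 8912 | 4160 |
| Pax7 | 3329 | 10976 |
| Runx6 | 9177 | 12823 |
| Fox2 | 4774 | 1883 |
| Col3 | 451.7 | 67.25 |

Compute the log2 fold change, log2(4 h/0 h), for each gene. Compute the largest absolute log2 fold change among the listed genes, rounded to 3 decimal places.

3.368

log2(38.91/187.1) = -2.266  (Vegf6)
log2(1628/12304) = -2.918  (Il7)
log2(18.93/195.5) = -3.368  (Hif4)
log2(4160/8912) = -1.099  (Runx9)
log2(10976/3329) = 1.721  (Pax7)
log2(12823/9177) = 0.483  (Runx6)
log2(1883/4774) = -1.342  (Fox2)
log2(67.25/451.7) = -2.748  (Col3)
The largest magnitude belongs to Hif4.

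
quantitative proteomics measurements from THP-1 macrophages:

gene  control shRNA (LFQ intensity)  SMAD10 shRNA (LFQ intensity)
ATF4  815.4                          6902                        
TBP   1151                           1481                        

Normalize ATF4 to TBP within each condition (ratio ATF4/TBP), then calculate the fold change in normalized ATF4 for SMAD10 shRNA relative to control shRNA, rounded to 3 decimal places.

ATF4/TBP (control shRNA) = 815.4 / 1151 = 0.70843
ATF4/TBP (SMAD10 shRNA) = 6902 / 1481 = 4.6604
Fold change = 4.6604 / 0.70843 = 6.5785

6.578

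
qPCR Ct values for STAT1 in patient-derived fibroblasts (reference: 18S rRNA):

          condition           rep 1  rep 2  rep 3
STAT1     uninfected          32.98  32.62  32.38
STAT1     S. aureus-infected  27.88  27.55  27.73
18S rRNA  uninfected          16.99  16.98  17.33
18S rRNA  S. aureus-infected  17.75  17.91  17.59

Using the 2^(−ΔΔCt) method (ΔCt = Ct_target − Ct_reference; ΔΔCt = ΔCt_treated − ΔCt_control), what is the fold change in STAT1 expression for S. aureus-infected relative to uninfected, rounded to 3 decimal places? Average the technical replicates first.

Mean Ct: STAT1 uninfected 32.660; STAT1 S. aureus-infected 27.720; 18S rRNA uninfected 17.100; 18S rRNA S. aureus-infected 17.750
ΔCt(uninfected) = 32.660 − 17.100 = 15.560
ΔCt(S. aureus-infected) = 27.720 − 17.750 = 9.970
ΔΔCt = 9.970 − 15.560 = -5.590
Fold change = 2^(−(-5.590)) = 2^5.590 = 48.1679

48.168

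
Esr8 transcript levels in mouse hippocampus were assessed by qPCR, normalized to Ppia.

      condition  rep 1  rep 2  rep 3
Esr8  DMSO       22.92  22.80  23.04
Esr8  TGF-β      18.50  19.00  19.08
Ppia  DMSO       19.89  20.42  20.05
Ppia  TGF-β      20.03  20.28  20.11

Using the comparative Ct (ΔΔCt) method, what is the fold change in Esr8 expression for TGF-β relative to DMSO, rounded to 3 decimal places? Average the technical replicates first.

Mean Ct: Esr8 DMSO 22.920; Esr8 TGF-β 18.860; Ppia DMSO 20.120; Ppia TGF-β 20.140
ΔCt(DMSO) = 22.920 − 20.120 = 2.800
ΔCt(TGF-β) = 18.860 − 20.140 = -1.280
ΔΔCt = -1.280 − 2.800 = -4.080
Fold change = 2^(−(-4.080)) = 2^4.080 = 16.9123

16.912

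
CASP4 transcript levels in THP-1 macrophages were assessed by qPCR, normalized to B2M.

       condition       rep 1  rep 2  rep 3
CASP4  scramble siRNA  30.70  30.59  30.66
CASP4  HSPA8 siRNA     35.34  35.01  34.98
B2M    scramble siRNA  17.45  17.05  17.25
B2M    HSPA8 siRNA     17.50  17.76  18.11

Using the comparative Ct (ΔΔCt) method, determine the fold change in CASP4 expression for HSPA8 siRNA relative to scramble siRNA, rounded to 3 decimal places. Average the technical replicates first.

Mean Ct: CASP4 scramble siRNA 30.650; CASP4 HSPA8 siRNA 35.110; B2M scramble siRNA 17.250; B2M HSPA8 siRNA 17.790
ΔCt(scramble siRNA) = 30.650 − 17.250 = 13.400
ΔCt(HSPA8 siRNA) = 35.110 − 17.790 = 17.320
ΔΔCt = 17.320 − 13.400 = 3.920
Fold change = 2^(−3.920) = 0.0661

0.066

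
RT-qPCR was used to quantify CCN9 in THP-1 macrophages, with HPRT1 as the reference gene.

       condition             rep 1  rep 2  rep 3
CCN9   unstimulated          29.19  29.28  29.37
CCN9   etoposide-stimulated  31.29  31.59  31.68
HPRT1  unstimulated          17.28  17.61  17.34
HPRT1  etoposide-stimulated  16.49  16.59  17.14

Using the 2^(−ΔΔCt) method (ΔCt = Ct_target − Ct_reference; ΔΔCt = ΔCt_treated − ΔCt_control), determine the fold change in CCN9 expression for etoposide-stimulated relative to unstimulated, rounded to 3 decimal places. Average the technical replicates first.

0.133

Mean Ct: CCN9 unstimulated 29.280; CCN9 etoposide-stimulated 31.520; HPRT1 unstimulated 17.410; HPRT1 etoposide-stimulated 16.740
ΔCt(unstimulated) = 29.280 − 17.410 = 11.870
ΔCt(etoposide-stimulated) = 31.520 − 16.740 = 14.780
ΔΔCt = 14.780 − 11.870 = 2.910
Fold change = 2^(−2.910) = 0.1330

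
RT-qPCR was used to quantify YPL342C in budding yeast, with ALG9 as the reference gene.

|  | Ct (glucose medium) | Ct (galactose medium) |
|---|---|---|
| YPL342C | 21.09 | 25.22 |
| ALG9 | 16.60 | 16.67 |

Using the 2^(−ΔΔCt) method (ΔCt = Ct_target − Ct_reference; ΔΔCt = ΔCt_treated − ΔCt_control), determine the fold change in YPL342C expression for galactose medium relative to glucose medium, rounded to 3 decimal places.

0.060

ΔCt(glucose medium) = 21.090 − 16.600 = 4.490
ΔCt(galactose medium) = 25.220 − 16.670 = 8.550
ΔΔCt = 8.550 − 4.490 = 4.060
Fold change = 2^(−4.060) = 0.0600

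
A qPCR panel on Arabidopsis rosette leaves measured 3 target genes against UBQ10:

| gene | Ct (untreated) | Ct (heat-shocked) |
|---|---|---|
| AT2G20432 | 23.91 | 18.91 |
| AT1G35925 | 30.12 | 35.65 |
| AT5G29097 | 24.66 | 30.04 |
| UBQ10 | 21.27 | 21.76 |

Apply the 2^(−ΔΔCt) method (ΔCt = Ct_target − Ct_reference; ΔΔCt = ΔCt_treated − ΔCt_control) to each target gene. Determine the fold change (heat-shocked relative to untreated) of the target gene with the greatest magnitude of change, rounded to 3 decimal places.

44.942

AT2G20432: ΔΔCt = (18.91−21.76) − (23.91−21.27) = -2.85 − 2.64 = -5.49; fold change = 2^5.49 = 44.942
AT1G35925: ΔΔCt = (35.65−21.76) − (30.12−21.27) = 13.89 − 8.85 = 5.04; fold change = 2^-5.04 = 0.030
AT5G29097: ΔΔCt = (30.04−21.76) − (24.66−21.27) = 8.28 − 3.39 = 4.89; fold change = 2^-4.89 = 0.034
AT2G20432 has the largest |ΔΔCt| = 5.49.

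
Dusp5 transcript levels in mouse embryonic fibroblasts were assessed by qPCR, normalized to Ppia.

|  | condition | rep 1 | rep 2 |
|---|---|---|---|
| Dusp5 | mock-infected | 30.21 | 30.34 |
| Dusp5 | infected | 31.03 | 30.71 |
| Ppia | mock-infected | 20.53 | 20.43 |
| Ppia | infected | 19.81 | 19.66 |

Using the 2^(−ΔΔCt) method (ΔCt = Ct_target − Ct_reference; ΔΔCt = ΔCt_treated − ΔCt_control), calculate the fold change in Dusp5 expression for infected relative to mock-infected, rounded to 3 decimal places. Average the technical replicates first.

0.395

Mean Ct: Dusp5 mock-infected 30.275; Dusp5 infected 30.870; Ppia mock-infected 20.480; Ppia infected 19.735
ΔCt(mock-infected) = 30.275 − 20.480 = 9.795
ΔCt(infected) = 30.870 − 19.735 = 11.135
ΔΔCt = 11.135 − 9.795 = 1.340
Fold change = 2^(−1.340) = 0.3950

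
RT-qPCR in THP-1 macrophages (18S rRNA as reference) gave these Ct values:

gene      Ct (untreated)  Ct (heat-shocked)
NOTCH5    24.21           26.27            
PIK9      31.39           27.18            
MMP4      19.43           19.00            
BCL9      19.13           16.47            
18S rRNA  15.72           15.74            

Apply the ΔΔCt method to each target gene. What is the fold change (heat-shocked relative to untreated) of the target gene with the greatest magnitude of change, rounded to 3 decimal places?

18.765

NOTCH5: ΔΔCt = (26.27−15.74) − (24.21−15.72) = 10.53 − 8.49 = 2.04; fold change = 2^-2.04 = 0.243
PIK9: ΔΔCt = (27.18−15.74) − (31.39−15.72) = 11.44 − 15.67 = -4.23; fold change = 2^4.23 = 18.765
MMP4: ΔΔCt = (19.00−15.74) − (19.43−15.72) = 3.26 − 3.71 = -0.45; fold change = 2^0.45 = 1.366
BCL9: ΔΔCt = (16.47−15.74) − (19.13−15.72) = 0.73 − 3.41 = -2.68; fold change = 2^2.68 = 6.409
PIK9 has the largest |ΔΔCt| = 4.23.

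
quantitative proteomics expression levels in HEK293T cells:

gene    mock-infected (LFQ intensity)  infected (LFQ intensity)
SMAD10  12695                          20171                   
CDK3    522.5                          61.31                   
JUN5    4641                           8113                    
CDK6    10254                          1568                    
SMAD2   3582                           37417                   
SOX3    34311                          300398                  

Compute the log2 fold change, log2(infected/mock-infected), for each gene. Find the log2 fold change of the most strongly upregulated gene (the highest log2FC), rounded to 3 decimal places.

log2(20171/12695) = 0.668  (SMAD10)
log2(61.31/522.5) = -3.091  (CDK3)
log2(8113/4641) = 0.806  (JUN5)
log2(1568/10254) = -2.709  (CDK6)
log2(37417/3582) = 3.385  (SMAD2)
log2(300398/34311) = 3.130  (SOX3)
SMAD2 is most strongly upregulated.

3.385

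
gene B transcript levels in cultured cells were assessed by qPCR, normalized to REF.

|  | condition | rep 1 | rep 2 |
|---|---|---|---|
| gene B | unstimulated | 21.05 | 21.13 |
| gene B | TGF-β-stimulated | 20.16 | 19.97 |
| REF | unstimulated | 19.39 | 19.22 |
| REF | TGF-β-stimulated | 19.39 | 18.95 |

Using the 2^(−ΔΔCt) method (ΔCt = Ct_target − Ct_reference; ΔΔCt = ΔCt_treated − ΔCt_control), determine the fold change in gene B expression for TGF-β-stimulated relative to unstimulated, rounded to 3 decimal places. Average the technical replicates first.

Mean Ct: gene B unstimulated 21.090; gene B TGF-β-stimulated 20.065; REF unstimulated 19.305; REF TGF-β-stimulated 19.170
ΔCt(unstimulated) = 21.090 − 19.305 = 1.785
ΔCt(TGF-β-stimulated) = 20.065 − 19.170 = 0.895
ΔΔCt = 0.895 − 1.785 = -0.890
Fold change = 2^(−(-0.890)) = 2^0.890 = 1.8532

1.853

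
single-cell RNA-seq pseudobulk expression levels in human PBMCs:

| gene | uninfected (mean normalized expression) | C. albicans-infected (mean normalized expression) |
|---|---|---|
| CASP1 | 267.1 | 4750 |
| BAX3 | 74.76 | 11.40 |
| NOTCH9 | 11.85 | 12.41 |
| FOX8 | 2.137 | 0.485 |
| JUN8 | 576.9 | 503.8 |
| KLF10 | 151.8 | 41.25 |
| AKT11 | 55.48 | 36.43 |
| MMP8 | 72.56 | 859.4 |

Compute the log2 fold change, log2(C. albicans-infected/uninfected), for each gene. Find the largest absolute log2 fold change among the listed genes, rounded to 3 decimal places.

4.152

log2(4750/267.1) = 4.152  (CASP1)
log2(11.40/74.76) = -2.713  (BAX3)
log2(12.41/11.85) = 0.067  (NOTCH9)
log2(0.485/2.137) = -2.140  (FOX8)
log2(503.8/576.9) = -0.195  (JUN8)
log2(41.25/151.8) = -1.880  (KLF10)
log2(36.43/55.48) = -0.607  (AKT11)
log2(859.4/72.56) = 3.566  (MMP8)
The largest magnitude belongs to CASP1.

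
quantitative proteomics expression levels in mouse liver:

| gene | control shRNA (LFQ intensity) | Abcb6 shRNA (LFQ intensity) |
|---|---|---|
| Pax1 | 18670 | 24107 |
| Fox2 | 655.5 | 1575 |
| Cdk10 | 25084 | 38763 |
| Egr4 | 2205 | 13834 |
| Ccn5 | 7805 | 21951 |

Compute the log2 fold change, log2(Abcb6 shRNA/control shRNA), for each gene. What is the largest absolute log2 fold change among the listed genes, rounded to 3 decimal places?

2.649

log2(24107/18670) = 0.369  (Pax1)
log2(1575/655.5) = 1.265  (Fox2)
log2(38763/25084) = 0.628  (Cdk10)
log2(13834/2205) = 2.649  (Egr4)
log2(21951/7805) = 1.492  (Ccn5)
The largest magnitude belongs to Egr4.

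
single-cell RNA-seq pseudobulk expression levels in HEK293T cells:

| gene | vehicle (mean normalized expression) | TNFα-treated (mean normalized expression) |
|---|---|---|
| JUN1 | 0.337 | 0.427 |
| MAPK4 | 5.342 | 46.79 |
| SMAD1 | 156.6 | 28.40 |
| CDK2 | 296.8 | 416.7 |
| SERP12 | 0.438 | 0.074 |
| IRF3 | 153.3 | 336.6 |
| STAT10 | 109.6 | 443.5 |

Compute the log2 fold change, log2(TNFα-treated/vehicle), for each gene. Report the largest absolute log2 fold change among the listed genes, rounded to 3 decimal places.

3.131

log2(0.427/0.337) = 0.341  (JUN1)
log2(46.79/5.342) = 3.131  (MAPK4)
log2(28.40/156.6) = -2.463  (SMAD1)
log2(416.7/296.8) = 0.490  (CDK2)
log2(0.074/0.438) = -2.565  (SERP12)
log2(336.6/153.3) = 1.135  (IRF3)
log2(443.5/109.6) = 2.017  (STAT10)
The largest magnitude belongs to MAPK4.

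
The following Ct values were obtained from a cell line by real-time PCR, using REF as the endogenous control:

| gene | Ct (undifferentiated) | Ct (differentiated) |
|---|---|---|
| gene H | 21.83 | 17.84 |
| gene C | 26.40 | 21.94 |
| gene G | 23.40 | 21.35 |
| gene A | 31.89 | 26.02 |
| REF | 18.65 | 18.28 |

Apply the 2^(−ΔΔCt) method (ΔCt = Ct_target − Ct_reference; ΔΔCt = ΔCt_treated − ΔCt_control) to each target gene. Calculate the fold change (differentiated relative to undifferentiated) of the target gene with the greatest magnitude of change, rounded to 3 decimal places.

45.255

gene H: ΔΔCt = (17.84−18.28) − (21.83−18.65) = -0.44 − 3.18 = -3.62; fold change = 2^3.62 = 12.295
gene C: ΔΔCt = (21.94−18.28) − (26.40−18.65) = 3.66 − 7.75 = -4.09; fold change = 2^4.09 = 17.030
gene G: ΔΔCt = (21.35−18.28) − (23.40−18.65) = 3.07 − 4.75 = -1.68; fold change = 2^1.68 = 3.204
gene A: ΔΔCt = (26.02−18.28) − (31.89−18.65) = 7.74 − 13.24 = -5.50; fold change = 2^5.50 = 45.255
gene A has the largest |ΔΔCt| = 5.50.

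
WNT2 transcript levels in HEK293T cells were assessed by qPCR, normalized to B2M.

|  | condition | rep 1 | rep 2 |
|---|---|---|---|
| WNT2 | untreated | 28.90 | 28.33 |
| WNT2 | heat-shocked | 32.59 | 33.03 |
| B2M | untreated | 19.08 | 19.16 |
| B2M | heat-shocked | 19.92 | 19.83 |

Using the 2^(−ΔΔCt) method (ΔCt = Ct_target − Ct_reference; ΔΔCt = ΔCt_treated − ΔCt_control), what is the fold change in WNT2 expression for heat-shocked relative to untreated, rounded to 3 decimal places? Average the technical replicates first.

Mean Ct: WNT2 untreated 28.615; WNT2 heat-shocked 32.810; B2M untreated 19.120; B2M heat-shocked 19.875
ΔCt(untreated) = 28.615 − 19.120 = 9.495
ΔCt(heat-shocked) = 32.810 − 19.875 = 12.935
ΔΔCt = 12.935 − 9.495 = 3.440
Fold change = 2^(−3.440) = 0.0921

0.092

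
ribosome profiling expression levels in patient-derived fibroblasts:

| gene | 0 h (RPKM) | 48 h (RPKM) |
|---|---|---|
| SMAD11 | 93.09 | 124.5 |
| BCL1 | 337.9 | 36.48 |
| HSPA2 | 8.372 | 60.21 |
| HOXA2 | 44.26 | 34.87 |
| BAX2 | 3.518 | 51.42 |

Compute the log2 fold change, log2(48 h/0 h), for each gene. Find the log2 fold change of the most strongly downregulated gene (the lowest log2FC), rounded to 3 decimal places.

log2(124.5/93.09) = 0.419  (SMAD11)
log2(36.48/337.9) = -3.211  (BCL1)
log2(60.21/8.372) = 2.846  (HSPA2)
log2(34.87/44.26) = -0.344  (HOXA2)
log2(51.42/3.518) = 3.870  (BAX2)
BCL1 is most strongly downregulated.

-3.211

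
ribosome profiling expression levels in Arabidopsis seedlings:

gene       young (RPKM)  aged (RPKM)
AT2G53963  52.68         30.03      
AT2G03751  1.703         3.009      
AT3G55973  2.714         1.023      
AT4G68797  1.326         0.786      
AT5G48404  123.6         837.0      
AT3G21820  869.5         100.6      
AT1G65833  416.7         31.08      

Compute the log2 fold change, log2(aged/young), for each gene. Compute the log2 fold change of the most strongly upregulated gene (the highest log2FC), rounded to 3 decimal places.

log2(30.03/52.68) = -0.811  (AT2G53963)
log2(3.009/1.703) = 0.821  (AT2G03751)
log2(1.023/2.714) = -1.408  (AT3G55973)
log2(0.786/1.326) = -0.754  (AT4G68797)
log2(837.0/123.6) = 2.760  (AT5G48404)
log2(100.6/869.5) = -3.112  (AT3G21820)
log2(31.08/416.7) = -3.745  (AT1G65833)
AT5G48404 is most strongly upregulated.

2.760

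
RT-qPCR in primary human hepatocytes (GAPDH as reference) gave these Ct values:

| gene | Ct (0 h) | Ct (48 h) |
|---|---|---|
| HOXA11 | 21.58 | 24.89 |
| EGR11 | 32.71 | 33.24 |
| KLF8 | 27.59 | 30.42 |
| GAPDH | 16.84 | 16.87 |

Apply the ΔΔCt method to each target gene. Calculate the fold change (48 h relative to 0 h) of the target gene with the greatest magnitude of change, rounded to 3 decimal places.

0.103

HOXA11: ΔΔCt = (24.89−16.87) − (21.58−16.84) = 8.02 − 4.74 = 3.28; fold change = 2^-3.28 = 0.103
EGR11: ΔΔCt = (33.24−16.87) − (32.71−16.84) = 16.37 − 15.87 = 0.50; fold change = 2^-0.50 = 0.707
KLF8: ΔΔCt = (30.42−16.87) − (27.59−16.84) = 13.55 − 10.75 = 2.80; fold change = 2^-2.80 = 0.144
HOXA11 has the largest |ΔΔCt| = 3.28.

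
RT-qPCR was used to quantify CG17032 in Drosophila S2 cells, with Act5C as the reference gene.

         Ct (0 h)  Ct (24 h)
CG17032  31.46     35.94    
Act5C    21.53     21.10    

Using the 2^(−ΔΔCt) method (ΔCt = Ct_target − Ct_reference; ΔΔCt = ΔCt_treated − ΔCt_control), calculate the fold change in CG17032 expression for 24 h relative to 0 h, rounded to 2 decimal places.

0.03

ΔCt(0 h) = 31.460 − 21.530 = 9.930
ΔCt(24 h) = 35.940 − 21.100 = 14.840
ΔΔCt = 14.840 − 9.930 = 4.910
Fold change = 2^(−4.910) = 0.033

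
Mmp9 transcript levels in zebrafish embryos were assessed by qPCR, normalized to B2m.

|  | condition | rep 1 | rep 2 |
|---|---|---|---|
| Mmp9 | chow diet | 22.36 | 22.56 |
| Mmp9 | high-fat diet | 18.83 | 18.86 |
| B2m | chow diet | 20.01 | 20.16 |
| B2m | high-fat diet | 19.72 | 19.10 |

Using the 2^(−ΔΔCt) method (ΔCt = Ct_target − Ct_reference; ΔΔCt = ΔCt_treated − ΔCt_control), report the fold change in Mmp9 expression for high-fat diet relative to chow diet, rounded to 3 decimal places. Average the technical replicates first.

Mean Ct: Mmp9 chow diet 22.460; Mmp9 high-fat diet 18.845; B2m chow diet 20.085; B2m high-fat diet 19.410
ΔCt(chow diet) = 22.460 − 20.085 = 2.375
ΔCt(high-fat diet) = 18.845 − 19.410 = -0.565
ΔΔCt = -0.565 − 2.375 = -2.940
Fold change = 2^(−(-2.940)) = 2^2.940 = 7.6741

7.674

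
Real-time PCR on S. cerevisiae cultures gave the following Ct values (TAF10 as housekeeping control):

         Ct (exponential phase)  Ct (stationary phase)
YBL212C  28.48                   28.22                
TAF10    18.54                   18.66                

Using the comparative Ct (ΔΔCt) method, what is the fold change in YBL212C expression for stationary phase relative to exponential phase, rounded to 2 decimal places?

ΔCt(exponential phase) = 28.480 − 18.540 = 9.940
ΔCt(stationary phase) = 28.220 − 18.660 = 9.560
ΔΔCt = 9.560 − 9.940 = -0.380
Fold change = 2^(−(-0.380)) = 2^0.380 = 1.301

1.30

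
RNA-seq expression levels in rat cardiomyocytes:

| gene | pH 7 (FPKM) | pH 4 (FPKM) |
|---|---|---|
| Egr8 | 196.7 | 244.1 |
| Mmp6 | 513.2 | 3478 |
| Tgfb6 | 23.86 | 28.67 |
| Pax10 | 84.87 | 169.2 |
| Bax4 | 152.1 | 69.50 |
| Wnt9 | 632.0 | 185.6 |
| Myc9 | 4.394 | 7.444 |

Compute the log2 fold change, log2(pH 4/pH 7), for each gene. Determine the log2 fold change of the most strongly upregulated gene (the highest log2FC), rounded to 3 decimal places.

2.761

log2(244.1/196.7) = 0.311  (Egr8)
log2(3478/513.2) = 2.761  (Mmp6)
log2(28.67/23.86) = 0.265  (Tgfb6)
log2(169.2/84.87) = 0.995  (Pax10)
log2(69.50/152.1) = -1.130  (Bax4)
log2(185.6/632.0) = -1.768  (Wnt9)
log2(7.444/4.394) = 0.761  (Myc9)
Mmp6 is most strongly upregulated.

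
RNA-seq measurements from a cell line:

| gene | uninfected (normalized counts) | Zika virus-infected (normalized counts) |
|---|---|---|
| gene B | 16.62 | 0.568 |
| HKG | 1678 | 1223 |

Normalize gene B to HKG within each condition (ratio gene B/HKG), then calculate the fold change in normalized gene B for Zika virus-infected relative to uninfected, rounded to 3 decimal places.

0.047

gene B/HKG (uninfected) = 16.62 / 1678 = 0.0099046
gene B/HKG (Zika virus-infected) = 0.568 / 1223 = 0.00046443
Fold change = 0.00046443 / 0.0099046 = 0.0469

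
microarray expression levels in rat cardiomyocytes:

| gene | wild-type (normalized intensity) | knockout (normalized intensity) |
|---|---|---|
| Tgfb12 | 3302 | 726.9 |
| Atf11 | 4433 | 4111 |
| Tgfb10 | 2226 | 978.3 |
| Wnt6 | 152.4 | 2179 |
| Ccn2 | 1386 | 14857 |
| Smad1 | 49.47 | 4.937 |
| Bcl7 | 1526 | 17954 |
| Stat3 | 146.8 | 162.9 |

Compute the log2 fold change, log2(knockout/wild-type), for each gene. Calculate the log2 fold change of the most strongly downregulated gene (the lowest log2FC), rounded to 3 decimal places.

-3.325

log2(726.9/3302) = -2.184  (Tgfb12)
log2(4111/4433) = -0.109  (Atf11)
log2(978.3/2226) = -1.186  (Tgfb10)
log2(2179/152.4) = 3.838  (Wnt6)
log2(14857/1386) = 3.422  (Ccn2)
log2(4.937/49.47) = -3.325  (Smad1)
log2(17954/1526) = 3.556  (Bcl7)
log2(162.9/146.8) = 0.150  (Stat3)
Smad1 is most strongly downregulated.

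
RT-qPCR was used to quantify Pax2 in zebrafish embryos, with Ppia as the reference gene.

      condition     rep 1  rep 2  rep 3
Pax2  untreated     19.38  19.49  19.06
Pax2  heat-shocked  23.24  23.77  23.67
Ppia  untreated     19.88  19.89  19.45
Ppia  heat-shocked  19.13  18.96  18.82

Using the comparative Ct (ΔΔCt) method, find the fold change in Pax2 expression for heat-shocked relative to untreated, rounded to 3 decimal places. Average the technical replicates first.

0.031

Mean Ct: Pax2 untreated 19.310; Pax2 heat-shocked 23.560; Ppia untreated 19.740; Ppia heat-shocked 18.970
ΔCt(untreated) = 19.310 − 19.740 = -0.430
ΔCt(heat-shocked) = 23.560 − 18.970 = 4.590
ΔΔCt = 4.590 − (-0.430) = 5.020
Fold change = 2^(−5.020) = 0.0308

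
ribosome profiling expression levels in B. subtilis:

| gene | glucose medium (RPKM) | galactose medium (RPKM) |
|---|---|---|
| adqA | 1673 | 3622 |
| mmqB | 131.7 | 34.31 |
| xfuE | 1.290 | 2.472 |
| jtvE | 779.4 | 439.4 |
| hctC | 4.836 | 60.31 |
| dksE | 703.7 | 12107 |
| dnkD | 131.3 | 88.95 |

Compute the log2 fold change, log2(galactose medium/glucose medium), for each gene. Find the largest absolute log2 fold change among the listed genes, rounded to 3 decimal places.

4.105

log2(3622/1673) = 1.114  (adqA)
log2(34.31/131.7) = -1.941  (mmqB)
log2(2.472/1.290) = 0.938  (xfuE)
log2(439.4/779.4) = -0.827  (jtvE)
log2(60.31/4.836) = 3.641  (hctC)
log2(12107/703.7) = 4.105  (dksE)
log2(88.95/131.3) = -0.562  (dnkD)
The largest magnitude belongs to dksE.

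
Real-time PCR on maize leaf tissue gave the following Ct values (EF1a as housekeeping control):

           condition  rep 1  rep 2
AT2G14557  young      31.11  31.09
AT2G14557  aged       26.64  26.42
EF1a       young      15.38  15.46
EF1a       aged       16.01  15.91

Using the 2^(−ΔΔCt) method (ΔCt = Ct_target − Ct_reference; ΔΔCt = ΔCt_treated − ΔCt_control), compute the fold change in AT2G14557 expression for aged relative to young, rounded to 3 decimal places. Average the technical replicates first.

34.535

Mean Ct: AT2G14557 young 31.100; AT2G14557 aged 26.530; EF1a young 15.420; EF1a aged 15.960
ΔCt(young) = 31.100 − 15.420 = 15.680
ΔCt(aged) = 26.530 − 15.960 = 10.570
ΔΔCt = 10.570 − 15.680 = -5.110
Fold change = 2^(−(-5.110)) = 2^5.110 = 34.5353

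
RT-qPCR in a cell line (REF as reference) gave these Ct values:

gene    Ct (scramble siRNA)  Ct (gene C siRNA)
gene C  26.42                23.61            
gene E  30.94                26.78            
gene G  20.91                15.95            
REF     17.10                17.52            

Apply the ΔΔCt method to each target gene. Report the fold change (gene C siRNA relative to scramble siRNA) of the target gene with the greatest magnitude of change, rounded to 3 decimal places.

41.643

gene C: ΔΔCt = (23.61−17.52) − (26.42−17.10) = 6.09 − 9.32 = -3.23; fold change = 2^3.23 = 9.383
gene E: ΔΔCt = (26.78−17.52) − (30.94−17.10) = 9.26 − 13.84 = -4.58; fold change = 2^4.58 = 23.918
gene G: ΔΔCt = (15.95−17.52) − (20.91−17.10) = -1.57 − 3.81 = -5.38; fold change = 2^5.38 = 41.643
gene G has the largest |ΔΔCt| = 5.38.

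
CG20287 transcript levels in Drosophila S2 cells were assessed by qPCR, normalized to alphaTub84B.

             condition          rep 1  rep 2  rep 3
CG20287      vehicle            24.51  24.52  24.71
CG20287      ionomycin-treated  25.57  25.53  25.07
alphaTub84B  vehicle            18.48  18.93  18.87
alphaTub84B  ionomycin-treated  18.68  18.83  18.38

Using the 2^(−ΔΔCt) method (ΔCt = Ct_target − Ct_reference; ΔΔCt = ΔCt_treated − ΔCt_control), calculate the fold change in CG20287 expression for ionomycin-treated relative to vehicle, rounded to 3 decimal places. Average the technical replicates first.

0.521

Mean Ct: CG20287 vehicle 24.580; CG20287 ionomycin-treated 25.390; alphaTub84B vehicle 18.760; alphaTub84B ionomycin-treated 18.630
ΔCt(vehicle) = 24.580 − 18.760 = 5.820
ΔCt(ionomycin-treated) = 25.390 − 18.630 = 6.760
ΔΔCt = 6.760 − 5.820 = 0.940
Fold change = 2^(−0.940) = 0.5212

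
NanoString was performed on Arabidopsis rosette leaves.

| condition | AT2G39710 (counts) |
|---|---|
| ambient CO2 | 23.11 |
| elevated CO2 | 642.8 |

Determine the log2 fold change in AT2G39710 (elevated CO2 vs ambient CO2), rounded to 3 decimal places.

4.798

Fold change = 642.8 / 23.11 = 27.8148
log2(27.8148) = 4.7978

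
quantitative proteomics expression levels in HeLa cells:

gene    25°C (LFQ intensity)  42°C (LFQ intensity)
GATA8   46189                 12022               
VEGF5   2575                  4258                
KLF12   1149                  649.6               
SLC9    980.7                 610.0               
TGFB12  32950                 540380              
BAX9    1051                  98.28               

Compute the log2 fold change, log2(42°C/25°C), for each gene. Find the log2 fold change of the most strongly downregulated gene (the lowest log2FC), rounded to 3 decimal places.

-3.419

log2(12022/46189) = -1.942  (GATA8)
log2(4258/2575) = 0.726  (VEGF5)
log2(649.6/1149) = -0.823  (KLF12)
log2(610.0/980.7) = -0.685  (SLC9)
log2(540380/32950) = 4.036  (TGFB12)
log2(98.28/1051) = -3.419  (BAX9)
BAX9 is most strongly downregulated.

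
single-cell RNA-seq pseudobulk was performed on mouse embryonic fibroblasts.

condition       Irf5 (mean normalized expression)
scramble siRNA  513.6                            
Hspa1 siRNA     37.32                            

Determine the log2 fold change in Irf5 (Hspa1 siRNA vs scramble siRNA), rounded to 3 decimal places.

Fold change = 37.32 / 513.6 = 0.0727
log2(0.0727) = -3.7826

-3.783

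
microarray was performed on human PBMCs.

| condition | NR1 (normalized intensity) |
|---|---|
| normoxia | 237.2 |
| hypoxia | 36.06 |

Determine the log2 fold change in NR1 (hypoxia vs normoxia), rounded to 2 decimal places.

Fold change = 36.06 / 237.2 = 0.1520
log2(0.1520) = -2.718

-2.72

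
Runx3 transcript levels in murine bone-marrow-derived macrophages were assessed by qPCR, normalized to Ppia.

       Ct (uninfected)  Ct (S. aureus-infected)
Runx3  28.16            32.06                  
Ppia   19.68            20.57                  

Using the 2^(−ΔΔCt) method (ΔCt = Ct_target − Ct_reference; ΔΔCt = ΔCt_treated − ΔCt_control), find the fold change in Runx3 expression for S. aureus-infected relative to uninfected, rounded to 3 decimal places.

0.124

ΔCt(uninfected) = 28.160 − 19.680 = 8.480
ΔCt(S. aureus-infected) = 32.060 − 20.570 = 11.490
ΔΔCt = 11.490 − 8.480 = 3.010
Fold change = 2^(−3.010) = 0.1241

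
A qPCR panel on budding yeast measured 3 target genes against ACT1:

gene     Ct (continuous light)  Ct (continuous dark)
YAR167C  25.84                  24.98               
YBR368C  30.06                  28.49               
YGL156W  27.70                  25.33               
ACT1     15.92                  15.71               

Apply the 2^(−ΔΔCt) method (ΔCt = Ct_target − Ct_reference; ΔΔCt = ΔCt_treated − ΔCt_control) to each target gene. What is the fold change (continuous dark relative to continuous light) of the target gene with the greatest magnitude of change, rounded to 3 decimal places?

4.469

YAR167C: ΔΔCt = (24.98−15.71) − (25.84−15.92) = 9.27 − 9.92 = -0.65; fold change = 2^0.65 = 1.569
YBR368C: ΔΔCt = (28.49−15.71) − (30.06−15.92) = 12.78 − 14.14 = -1.36; fold change = 2^1.36 = 2.567
YGL156W: ΔΔCt = (25.33−15.71) − (27.70−15.92) = 9.62 − 11.78 = -2.16; fold change = 2^2.16 = 4.469
YGL156W has the largest |ΔΔCt| = 2.16.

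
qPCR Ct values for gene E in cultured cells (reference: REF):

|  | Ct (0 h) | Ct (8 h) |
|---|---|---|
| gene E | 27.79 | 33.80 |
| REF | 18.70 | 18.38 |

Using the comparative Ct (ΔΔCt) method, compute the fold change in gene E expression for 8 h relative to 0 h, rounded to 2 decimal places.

ΔCt(0 h) = 27.790 − 18.700 = 9.090
ΔCt(8 h) = 33.800 − 18.380 = 15.420
ΔΔCt = 15.420 − 9.090 = 6.330
Fold change = 2^(−6.330) = 0.012

0.01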